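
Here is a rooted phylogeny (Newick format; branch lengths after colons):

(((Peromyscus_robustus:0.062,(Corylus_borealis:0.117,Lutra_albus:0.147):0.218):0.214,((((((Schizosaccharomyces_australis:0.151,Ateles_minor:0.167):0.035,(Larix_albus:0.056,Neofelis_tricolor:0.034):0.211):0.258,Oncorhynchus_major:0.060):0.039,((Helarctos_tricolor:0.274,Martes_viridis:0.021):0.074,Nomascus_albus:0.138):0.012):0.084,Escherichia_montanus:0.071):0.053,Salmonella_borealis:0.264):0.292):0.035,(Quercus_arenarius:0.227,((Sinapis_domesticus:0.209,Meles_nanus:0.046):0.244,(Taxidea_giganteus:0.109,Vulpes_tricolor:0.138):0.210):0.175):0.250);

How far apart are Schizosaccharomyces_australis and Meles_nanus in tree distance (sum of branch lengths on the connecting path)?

The path runs Schizosaccharomyces_australis → … → MRCA → … → Meles_nanus; the MRCA is the root of the tree.
Branch lengths along that path: 0.151 + 0.035 + 0.258 + 0.039 + 0.084 + 0.053 + 0.292 + 0.035 + 0.250 + 0.175 + 0.244 + 0.046 = 1.662.

1.662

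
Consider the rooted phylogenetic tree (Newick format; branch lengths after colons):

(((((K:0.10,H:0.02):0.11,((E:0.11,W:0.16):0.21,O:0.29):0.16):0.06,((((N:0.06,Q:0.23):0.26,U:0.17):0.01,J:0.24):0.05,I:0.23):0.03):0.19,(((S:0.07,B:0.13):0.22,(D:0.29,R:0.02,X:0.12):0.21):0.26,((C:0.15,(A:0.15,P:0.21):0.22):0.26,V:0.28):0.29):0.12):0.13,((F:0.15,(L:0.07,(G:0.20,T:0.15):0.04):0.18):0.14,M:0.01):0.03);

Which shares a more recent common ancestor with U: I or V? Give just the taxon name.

I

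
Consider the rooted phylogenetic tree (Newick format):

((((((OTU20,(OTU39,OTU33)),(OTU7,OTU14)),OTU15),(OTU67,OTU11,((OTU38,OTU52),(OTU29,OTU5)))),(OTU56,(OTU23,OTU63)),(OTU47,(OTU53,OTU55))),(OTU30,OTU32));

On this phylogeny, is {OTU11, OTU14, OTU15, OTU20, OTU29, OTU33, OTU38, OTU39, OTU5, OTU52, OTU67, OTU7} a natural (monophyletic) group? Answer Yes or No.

Yes

The most recent common ancestor of these taxa subtends ((((OTU20,(OTU39,OTU33)),(OTU7,OTU14)),OTU15),(OTU67,OTU11,((OTU38,OTU52),(OTU29,OTU5)))).
That clade has exactly 12 tips — every listed taxon and nothing else — so the group is monophyletic.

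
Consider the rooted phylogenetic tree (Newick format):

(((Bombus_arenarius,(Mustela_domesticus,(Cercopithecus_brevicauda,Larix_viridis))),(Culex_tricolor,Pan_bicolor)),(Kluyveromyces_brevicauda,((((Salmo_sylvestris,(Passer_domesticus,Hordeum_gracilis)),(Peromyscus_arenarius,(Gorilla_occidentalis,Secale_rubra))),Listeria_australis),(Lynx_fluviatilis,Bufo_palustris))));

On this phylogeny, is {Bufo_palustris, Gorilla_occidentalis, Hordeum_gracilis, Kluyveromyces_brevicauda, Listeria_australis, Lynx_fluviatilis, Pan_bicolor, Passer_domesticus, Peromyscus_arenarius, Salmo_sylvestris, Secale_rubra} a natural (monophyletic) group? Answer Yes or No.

No

The MRCA of the listed taxa is the root, so the smallest clade containing them is the whole tree.
That clade also contains Bombus_arenarius, Cercopithecus_brevicauda, Culex_tricolor, Larix_viridis, Mustela_domesticus, which are not in the proposed group, so the group is not monophyletic.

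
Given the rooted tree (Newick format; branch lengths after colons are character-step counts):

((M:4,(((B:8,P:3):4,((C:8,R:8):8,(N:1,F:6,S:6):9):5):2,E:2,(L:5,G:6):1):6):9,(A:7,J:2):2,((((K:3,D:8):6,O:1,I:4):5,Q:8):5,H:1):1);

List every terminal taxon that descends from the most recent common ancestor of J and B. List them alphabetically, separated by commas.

A, B, C, D, E, F, G, H, I, J, K, L, M, N, O, P, Q, R, S

Tracing J: it sits inside (A,J).
Tracing B: it sits inside (B,P).
The smallest clade enclosing both is the whole tree (their MRCA is the root), so the answer is all 19 tips in alphabetical order.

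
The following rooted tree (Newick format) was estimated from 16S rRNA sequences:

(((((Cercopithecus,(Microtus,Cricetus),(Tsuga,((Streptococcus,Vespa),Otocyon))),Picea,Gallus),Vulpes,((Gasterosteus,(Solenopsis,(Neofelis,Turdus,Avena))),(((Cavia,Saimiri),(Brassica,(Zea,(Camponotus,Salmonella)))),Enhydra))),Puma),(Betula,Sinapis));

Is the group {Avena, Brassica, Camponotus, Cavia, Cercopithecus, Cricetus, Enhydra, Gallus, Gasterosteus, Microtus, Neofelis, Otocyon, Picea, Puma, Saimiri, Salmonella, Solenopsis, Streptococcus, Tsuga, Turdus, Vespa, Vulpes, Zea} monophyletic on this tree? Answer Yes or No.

Yes

The most recent common ancestor of these taxa subtends ((((Cercopithecus,(Microtus,Cricetus),(Tsuga,((Streptococcus,Vespa),Otocyon))),Picea,Gallus),Vulpes,((Gasterosteus,(Solenopsis,(Neofelis,Turdus,Avena))),(((Cavia,Saimiri),(Brassica,(Zea,(Camponotus,Salmonella)))),Enhydra))),Puma).
That clade has exactly 23 tips — every listed taxon and nothing else — so the group is monophyletic.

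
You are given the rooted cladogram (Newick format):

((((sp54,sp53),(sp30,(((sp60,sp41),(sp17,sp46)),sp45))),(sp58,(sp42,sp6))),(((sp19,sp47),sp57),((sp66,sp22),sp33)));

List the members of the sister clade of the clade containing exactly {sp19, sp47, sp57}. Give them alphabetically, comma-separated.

The clade containing exactly {sp19, sp47, sp57} attaches to the tree at the node subtending (((sp19,sp47),sp57),((sp66,sp22),sp33)).
The other lineage descending from that same node — the sister group — is ((sp66,sp22),sp33); its 3 tips in alphabetical order are the answer.

sp22, sp33, sp66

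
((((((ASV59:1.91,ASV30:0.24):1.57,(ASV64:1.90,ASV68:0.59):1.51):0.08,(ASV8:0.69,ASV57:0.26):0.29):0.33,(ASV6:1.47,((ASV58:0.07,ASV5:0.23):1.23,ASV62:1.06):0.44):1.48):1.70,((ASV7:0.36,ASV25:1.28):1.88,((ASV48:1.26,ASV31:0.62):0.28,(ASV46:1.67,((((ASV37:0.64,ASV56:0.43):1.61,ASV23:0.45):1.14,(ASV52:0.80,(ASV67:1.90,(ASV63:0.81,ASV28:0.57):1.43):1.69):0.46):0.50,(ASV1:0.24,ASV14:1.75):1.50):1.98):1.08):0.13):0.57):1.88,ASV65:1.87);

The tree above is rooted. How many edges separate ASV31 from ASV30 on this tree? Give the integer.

The MRCA of ASV31 and ASV30 is the node subtending (((((ASV59,ASV30),(ASV64,ASV68)),(ASV8,ASV57)),(ASV6,((ASV58,ASV5),ASV62))),((ASV7,ASV25),((ASV48,ASV31),(ASV46,((((ASV37,ASV56),ASV23),(ASV52,(ASV67,(ASV63,ASV28)))),(ASV1,ASV14)))))).
From ASV31 up to that node: 4 branches. From ASV30 up to the same node: 5 branches. Total: 4 + 5 = 9.

9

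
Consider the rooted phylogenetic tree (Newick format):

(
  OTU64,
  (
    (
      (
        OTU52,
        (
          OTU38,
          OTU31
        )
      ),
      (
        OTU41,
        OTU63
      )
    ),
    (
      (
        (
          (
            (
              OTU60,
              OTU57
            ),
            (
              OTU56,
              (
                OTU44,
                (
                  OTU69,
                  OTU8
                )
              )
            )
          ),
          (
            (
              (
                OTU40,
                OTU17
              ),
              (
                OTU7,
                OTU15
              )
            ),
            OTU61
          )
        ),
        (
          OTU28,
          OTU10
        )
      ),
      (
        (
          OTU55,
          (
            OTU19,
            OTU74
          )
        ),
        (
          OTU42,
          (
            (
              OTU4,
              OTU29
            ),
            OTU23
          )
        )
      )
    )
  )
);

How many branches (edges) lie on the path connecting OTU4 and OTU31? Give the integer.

The MRCA of OTU4 and OTU31 is the node subtending (((OTU52,(OTU38,OTU31)),(OTU41,OTU63)),(((((OTU60,OTU57),(OTU56,(OTU44,(OTU69,OTU8)))),(((OTU40,OTU17),(OTU7,OTU15)),OTU61)),(OTU28,OTU10)),((OTU55,(OTU19,OTU74)),(OTU42,((OTU4,OTU29),OTU23))))).
From OTU4 up to that node: 6 branches. From OTU31 up to the same node: 4 branches. Total: 6 + 4 = 10.

10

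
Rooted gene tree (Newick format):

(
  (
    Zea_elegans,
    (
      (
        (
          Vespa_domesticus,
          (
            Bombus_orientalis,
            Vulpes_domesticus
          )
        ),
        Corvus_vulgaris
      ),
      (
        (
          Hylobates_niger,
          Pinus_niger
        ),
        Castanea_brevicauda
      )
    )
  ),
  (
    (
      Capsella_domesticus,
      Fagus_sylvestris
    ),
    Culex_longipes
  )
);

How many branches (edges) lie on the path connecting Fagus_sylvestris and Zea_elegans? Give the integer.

5

The MRCA of Fagus_sylvestris and Zea_elegans is the root of the tree.
From Fagus_sylvestris up to that node: 3 branches. From Zea_elegans up to the same node: 2 branches. Total: 3 + 2 = 5.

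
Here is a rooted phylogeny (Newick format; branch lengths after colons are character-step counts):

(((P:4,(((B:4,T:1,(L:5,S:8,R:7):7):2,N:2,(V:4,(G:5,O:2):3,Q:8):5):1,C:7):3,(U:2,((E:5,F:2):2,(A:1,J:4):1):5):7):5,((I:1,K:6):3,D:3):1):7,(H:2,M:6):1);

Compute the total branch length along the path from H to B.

25

The path runs H → … → MRCA → … → B; the MRCA is the root of the tree.
Branch lengths along that path: 2 + 1 + 7 + 5 + 3 + 1 + 2 + 4 = 25.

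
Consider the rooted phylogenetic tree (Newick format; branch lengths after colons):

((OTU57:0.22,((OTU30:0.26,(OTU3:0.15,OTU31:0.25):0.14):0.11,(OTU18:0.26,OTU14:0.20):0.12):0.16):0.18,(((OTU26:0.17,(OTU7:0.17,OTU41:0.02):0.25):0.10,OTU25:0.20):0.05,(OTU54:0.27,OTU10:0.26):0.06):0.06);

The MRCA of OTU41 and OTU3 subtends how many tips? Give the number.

12

The MRCA of OTU41 and OTU3 is the root, so the clade is the entire tree.
That clade contains 12 terminal taxa: OTU10, OTU14, OTU18, OTU25, OTU26, OTU3, OTU30, OTU31, OTU41, OTU54, OTU57, OTU7.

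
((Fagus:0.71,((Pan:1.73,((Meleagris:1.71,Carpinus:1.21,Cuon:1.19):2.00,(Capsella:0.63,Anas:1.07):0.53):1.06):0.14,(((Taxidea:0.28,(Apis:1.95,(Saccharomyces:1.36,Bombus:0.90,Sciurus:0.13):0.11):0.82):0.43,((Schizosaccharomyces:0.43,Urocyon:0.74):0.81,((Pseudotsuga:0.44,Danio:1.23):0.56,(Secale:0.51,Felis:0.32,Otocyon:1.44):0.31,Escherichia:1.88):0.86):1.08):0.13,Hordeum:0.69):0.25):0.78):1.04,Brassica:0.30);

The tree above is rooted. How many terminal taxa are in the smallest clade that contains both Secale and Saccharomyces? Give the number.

13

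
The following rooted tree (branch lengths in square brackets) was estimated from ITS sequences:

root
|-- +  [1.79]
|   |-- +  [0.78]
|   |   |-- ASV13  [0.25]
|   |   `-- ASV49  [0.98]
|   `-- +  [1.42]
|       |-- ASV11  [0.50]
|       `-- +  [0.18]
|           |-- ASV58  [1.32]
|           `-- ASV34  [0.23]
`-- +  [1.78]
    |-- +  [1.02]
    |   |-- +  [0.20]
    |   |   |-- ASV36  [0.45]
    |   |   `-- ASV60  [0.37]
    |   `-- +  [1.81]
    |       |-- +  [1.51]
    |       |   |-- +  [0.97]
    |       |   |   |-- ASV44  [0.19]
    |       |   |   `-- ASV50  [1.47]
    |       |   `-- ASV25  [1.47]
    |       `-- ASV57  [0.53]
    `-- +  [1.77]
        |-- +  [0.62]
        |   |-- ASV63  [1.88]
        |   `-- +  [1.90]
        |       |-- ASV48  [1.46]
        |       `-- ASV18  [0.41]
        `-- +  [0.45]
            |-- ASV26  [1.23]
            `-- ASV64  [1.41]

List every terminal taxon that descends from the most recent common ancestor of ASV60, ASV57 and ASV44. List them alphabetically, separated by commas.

ASV25, ASV36, ASV44, ASV50, ASV57, ASV60

Tracing ASV60: it sits inside (ASV36,ASV60).
Tracing ASV57: it sits inside (((ASV44,ASV50),ASV25),ASV57).
Tracing ASV44: it sits inside (ASV44,ASV50).
The smallest clade enclosing all 3 is ((ASV36,ASV60),(((ASV44,ASV50),ASV25),ASV57)); the answer is its 6 terminal taxa in alphabetical order.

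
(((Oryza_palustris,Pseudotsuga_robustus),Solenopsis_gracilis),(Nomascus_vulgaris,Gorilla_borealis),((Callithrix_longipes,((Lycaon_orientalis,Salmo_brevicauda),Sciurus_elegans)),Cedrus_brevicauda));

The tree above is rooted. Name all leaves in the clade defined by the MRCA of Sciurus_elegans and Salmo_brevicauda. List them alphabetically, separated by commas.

Lycaon_orientalis, Salmo_brevicauda, Sciurus_elegans

Tracing Sciurus_elegans: it sits inside ((Lycaon_orientalis,Salmo_brevicauda),Sciurus_elegans).
Tracing Salmo_brevicauda: it sits inside (Lycaon_orientalis,Salmo_brevicauda).
The smallest clade enclosing both is ((Lycaon_orientalis,Salmo_brevicauda),Sciurus_elegans); the answer is its 3 terminal taxa in alphabetical order.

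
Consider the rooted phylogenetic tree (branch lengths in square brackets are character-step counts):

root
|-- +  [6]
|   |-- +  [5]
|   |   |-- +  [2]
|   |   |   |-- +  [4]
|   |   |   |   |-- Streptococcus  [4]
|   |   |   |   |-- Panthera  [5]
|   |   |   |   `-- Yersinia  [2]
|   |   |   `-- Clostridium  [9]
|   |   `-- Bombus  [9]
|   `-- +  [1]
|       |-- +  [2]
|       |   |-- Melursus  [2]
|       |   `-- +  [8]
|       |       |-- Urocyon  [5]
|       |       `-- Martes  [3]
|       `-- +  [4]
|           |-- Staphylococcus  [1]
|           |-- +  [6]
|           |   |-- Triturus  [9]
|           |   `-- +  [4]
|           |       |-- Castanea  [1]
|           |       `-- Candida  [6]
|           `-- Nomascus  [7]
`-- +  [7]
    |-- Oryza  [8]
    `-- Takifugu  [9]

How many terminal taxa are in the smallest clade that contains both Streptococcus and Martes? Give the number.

The MRCA of Streptococcus and Martes is the node subtending ((((Streptococcus,Panthera,Yersinia),Clostridium),Bombus),((Melursus,(Urocyon,Martes)),(Staphylococcus,(Triturus,(Castanea,Candida)),Nomascus))).
That clade contains 13 terminal taxa: Bombus, Candida, Castanea, Clostridium, Martes, Melursus, Nomascus, Panthera, Staphylococcus, Streptococcus, Triturus, Urocyon, Yersinia.

13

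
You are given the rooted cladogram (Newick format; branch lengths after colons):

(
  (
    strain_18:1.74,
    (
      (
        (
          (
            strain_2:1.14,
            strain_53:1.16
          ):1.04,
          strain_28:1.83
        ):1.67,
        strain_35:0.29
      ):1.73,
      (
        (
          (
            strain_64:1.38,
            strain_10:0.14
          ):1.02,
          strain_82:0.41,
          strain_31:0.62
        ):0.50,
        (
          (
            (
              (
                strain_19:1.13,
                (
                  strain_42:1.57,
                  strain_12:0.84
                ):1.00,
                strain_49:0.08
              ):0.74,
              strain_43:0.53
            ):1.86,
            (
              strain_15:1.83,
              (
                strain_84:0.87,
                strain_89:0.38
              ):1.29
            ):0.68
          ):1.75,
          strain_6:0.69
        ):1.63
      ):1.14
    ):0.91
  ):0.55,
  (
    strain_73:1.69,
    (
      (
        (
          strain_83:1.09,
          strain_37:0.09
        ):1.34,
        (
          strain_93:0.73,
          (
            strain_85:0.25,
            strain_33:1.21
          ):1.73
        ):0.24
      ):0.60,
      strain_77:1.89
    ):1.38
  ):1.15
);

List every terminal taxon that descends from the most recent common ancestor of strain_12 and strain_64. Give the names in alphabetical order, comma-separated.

Tracing strain_12: it sits inside (strain_42,strain_12).
Tracing strain_64: it sits inside (strain_64,strain_10).
The smallest clade enclosing both is (((strain_64,strain_10),strain_82,strain_31),((((strain_19,(strain_42,strain_12),strain_49),strain_43),(strain_15,(strain_84,strain_89))),strain_6)); the answer is its 13 terminal taxa in alphabetical order.

strain_10, strain_12, strain_15, strain_19, strain_31, strain_42, strain_43, strain_49, strain_6, strain_64, strain_82, strain_84, strain_89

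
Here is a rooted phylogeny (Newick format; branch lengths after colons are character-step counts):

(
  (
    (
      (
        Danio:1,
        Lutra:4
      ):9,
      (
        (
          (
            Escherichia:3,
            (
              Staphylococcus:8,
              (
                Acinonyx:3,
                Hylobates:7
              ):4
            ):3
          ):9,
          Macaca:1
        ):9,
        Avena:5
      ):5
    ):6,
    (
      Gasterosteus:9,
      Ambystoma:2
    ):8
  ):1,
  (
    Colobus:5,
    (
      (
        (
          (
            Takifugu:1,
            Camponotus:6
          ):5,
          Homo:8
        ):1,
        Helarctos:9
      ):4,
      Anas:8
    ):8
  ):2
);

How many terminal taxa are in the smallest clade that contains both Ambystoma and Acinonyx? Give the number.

10

The MRCA of Ambystoma and Acinonyx is the node subtending (((Danio,Lutra),(((Escherichia,(Staphylococcus,(Acinonyx,Hylobates))),Macaca),Avena)),(Gasterosteus,Ambystoma)).
That clade contains 10 terminal taxa: Acinonyx, Ambystoma, Avena, Danio, Escherichia, Gasterosteus, Hylobates, Lutra, Macaca, Staphylococcus.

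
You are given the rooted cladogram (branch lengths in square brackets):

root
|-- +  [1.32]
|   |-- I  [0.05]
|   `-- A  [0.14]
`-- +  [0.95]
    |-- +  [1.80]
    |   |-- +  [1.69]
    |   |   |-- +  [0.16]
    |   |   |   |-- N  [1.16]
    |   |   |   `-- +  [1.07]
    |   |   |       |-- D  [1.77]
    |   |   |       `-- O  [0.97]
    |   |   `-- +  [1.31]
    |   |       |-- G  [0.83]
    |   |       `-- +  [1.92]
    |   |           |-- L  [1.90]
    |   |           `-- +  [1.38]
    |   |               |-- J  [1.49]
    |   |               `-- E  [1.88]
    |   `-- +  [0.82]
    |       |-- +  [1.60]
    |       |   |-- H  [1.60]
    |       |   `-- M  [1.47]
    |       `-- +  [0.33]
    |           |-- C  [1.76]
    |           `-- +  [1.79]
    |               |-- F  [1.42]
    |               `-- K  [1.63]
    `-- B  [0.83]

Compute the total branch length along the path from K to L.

11.39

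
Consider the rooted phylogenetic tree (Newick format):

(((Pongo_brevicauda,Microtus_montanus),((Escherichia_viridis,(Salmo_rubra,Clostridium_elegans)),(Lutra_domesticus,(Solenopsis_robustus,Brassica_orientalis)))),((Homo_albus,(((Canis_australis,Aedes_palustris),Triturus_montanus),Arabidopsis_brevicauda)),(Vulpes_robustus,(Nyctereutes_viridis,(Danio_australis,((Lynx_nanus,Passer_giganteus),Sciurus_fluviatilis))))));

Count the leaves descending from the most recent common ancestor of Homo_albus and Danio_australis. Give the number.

The MRCA of Homo_albus and Danio_australis is the node subtending ((Homo_albus,(((Canis_australis,Aedes_palustris),Triturus_montanus),Arabidopsis_brevicauda)),(Vulpes_robustus,(Nyctereutes_viridis,(Danio_australis,((Lynx_nanus,Passer_giganteus),Sciurus_fluviatilis))))).
That clade contains 11 terminal taxa: Aedes_palustris, Arabidopsis_brevicauda, Canis_australis, Danio_australis, Homo_albus, Lynx_nanus, Nyctereutes_viridis, Passer_giganteus, Sciurus_fluviatilis, Triturus_montanus, Vulpes_robustus.

11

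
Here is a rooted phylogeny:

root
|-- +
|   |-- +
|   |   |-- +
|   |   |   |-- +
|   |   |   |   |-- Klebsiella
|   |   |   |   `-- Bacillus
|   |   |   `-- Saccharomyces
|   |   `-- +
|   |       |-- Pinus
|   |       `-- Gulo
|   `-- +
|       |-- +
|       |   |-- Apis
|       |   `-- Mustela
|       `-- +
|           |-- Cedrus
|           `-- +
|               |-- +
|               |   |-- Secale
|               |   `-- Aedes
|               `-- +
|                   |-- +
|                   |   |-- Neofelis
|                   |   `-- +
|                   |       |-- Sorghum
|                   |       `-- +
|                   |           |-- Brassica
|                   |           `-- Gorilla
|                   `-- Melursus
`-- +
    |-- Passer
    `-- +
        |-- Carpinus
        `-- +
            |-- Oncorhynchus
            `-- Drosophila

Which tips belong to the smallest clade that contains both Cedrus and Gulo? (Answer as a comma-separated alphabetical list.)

Aedes, Apis, Bacillus, Brassica, Cedrus, Gorilla, Gulo, Klebsiella, Melursus, Mustela, Neofelis, Pinus, Saccharomyces, Secale, Sorghum

Tracing Cedrus: it sits inside (Cedrus,((Secale,Aedes),((Neofelis,(Sorghum,(Brassica,Gorilla))),Melursus))).
Tracing Gulo: it sits inside (Pinus,Gulo).
The smallest clade enclosing both is ((((Klebsiella,Bacillus),Saccharomyces),(Pinus,Gulo)),((Apis,Mustela),(Cedrus,((Secale,Aedes),((Neofelis,(Sorghum,(Brassica,Gorilla))),Melursus))))); the answer is its 15 terminal taxa in alphabetical order.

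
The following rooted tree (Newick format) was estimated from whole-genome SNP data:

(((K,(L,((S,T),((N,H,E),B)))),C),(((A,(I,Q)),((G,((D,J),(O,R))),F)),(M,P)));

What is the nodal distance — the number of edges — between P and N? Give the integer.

10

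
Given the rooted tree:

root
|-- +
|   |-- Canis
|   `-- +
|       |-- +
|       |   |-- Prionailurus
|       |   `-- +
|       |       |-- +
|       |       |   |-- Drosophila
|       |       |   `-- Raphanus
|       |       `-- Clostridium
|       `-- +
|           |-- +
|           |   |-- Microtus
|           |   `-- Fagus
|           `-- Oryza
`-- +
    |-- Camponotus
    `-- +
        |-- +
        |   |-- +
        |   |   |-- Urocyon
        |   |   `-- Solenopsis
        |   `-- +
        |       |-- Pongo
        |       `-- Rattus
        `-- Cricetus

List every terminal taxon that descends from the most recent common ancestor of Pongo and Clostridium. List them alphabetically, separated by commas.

Camponotus, Canis, Clostridium, Cricetus, Drosophila, Fagus, Microtus, Oryza, Pongo, Prionailurus, Raphanus, Rattus, Solenopsis, Urocyon

Tracing Pongo: it sits inside (Pongo,Rattus).
Tracing Clostridium: it sits inside ((Drosophila,Raphanus),Clostridium).
The smallest clade enclosing both is the whole tree (their MRCA is the root), so the answer is all 14 tips in alphabetical order.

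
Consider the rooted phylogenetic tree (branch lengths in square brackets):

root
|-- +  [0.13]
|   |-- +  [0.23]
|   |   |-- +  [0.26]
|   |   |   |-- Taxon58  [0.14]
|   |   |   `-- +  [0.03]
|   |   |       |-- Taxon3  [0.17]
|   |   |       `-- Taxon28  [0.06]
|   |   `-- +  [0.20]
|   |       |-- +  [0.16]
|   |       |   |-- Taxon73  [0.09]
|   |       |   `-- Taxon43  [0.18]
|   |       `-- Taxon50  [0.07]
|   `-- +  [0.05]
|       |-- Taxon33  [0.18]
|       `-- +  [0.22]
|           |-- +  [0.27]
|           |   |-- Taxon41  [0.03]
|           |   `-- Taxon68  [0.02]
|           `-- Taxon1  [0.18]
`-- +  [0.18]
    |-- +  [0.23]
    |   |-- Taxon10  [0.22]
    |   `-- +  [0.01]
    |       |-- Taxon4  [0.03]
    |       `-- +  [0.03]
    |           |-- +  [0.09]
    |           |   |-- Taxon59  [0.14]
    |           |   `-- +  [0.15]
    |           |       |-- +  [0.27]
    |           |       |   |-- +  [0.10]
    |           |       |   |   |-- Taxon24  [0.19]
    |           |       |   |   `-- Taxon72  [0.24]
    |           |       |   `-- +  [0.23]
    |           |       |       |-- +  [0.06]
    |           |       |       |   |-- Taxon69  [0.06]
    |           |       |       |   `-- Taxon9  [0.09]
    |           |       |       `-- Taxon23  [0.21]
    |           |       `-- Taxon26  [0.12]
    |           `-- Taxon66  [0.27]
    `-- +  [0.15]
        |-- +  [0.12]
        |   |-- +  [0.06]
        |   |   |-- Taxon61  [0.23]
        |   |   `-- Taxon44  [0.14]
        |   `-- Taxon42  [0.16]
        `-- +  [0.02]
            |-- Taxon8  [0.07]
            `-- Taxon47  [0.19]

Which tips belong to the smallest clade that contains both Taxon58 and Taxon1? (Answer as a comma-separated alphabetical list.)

Tracing Taxon58: it sits inside (Taxon58,(Taxon3,Taxon28)).
Tracing Taxon1: it sits inside ((Taxon41,Taxon68),Taxon1).
The smallest clade enclosing both is (((Taxon58,(Taxon3,Taxon28)),((Taxon73,Taxon43),Taxon50)),(Taxon33,((Taxon41,Taxon68),Taxon1))); the answer is its 10 terminal taxa in alphabetical order.

Taxon1, Taxon28, Taxon3, Taxon33, Taxon41, Taxon43, Taxon50, Taxon58, Taxon68, Taxon73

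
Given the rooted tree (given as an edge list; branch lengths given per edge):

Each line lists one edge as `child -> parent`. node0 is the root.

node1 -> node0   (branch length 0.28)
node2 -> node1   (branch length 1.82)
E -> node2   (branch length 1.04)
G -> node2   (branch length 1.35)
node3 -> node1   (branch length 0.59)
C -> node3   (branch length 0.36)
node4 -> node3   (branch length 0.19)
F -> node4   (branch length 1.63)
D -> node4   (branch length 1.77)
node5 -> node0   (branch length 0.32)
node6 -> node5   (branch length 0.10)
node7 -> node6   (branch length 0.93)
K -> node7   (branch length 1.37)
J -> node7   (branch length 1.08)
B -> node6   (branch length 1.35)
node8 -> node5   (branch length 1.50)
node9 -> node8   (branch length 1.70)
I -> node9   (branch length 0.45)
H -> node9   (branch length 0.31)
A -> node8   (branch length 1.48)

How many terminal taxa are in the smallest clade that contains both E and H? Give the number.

The MRCA of E and H is the root, so the clade is the entire tree.
That clade contains 11 terminal taxa: A, B, C, D, E, F, G, H, I, J, K.

11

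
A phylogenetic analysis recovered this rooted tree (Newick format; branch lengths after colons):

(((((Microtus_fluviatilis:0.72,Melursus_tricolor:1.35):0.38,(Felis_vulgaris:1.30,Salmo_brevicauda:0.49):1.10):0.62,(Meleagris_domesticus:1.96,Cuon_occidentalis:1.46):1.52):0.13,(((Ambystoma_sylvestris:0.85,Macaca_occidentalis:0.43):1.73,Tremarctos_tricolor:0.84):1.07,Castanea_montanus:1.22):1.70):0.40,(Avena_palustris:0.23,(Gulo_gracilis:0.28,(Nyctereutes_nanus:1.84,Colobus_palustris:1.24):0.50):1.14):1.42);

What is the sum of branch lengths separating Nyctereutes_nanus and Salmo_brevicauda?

7.64

The path runs Nyctereutes_nanus → … → MRCA → … → Salmo_brevicauda; the MRCA is the root of the tree.
Branch lengths along that path: 1.84 + 0.50 + 1.14 + 1.42 + 0.40 + 0.13 + 0.62 + 1.10 + 0.49 = 7.64.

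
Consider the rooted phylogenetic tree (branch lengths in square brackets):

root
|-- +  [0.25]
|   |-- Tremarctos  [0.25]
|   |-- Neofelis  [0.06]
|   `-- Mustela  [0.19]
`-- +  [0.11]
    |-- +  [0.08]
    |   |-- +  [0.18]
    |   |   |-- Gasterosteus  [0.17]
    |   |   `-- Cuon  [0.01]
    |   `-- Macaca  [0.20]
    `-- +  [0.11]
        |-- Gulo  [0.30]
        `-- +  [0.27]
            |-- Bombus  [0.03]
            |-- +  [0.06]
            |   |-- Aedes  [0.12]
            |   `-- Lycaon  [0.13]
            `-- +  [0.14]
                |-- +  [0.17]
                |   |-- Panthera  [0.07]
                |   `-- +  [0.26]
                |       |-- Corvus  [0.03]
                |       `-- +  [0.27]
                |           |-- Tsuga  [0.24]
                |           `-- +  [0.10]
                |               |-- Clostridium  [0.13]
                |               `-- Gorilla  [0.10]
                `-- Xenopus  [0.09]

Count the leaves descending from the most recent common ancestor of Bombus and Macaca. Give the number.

The MRCA of Bombus and Macaca is the node subtending (((Gasterosteus,Cuon),Macaca),(Gulo,(Bombus,(Aedes,Lycaon),((Panthera,(Corvus,(Tsuga,(Clostridium,Gorilla)))),Xenopus)))).
That clade contains 13 terminal taxa: Aedes, Bombus, Clostridium, Corvus, Cuon, Gasterosteus, Gorilla, Gulo, Lycaon, Macaca, Panthera, Tsuga, Xenopus.

13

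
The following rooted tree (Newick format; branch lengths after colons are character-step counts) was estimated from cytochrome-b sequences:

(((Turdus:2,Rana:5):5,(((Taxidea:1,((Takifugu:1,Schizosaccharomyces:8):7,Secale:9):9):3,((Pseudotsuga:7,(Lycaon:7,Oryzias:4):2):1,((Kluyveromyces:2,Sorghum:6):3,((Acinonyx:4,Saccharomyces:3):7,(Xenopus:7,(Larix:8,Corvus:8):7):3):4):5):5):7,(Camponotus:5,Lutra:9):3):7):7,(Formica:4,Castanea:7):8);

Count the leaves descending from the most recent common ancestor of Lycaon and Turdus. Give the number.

18

The MRCA of Lycaon and Turdus is the node subtending ((Turdus,Rana),(((Taxidea,((Takifugu,Schizosaccharomyces),Secale)),((Pseudotsuga,(Lycaon,Oryzias)),((Kluyveromyces,Sorghum),((Acinonyx,Saccharomyces),(Xenopus,(Larix,Corvus)))))),(Camponotus,Lutra))).
That clade contains 18 terminal taxa: Acinonyx, Camponotus, Corvus, Kluyveromyces, Larix, Lutra, Lycaon, Oryzias, Pseudotsuga, Rana, Saccharomyces, Schizosaccharomyces, Secale, Sorghum, Takifugu, Taxidea, Turdus, Xenopus.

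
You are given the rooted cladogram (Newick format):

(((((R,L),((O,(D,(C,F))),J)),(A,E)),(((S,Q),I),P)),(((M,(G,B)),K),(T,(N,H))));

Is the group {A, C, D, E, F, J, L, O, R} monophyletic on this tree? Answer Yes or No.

Yes

The most recent common ancestor of these taxa subtends (((R,L),((O,(D,(C,F))),J)),(A,E)).
That clade has exactly 9 tips — every listed taxon and nothing else — so the group is monophyletic.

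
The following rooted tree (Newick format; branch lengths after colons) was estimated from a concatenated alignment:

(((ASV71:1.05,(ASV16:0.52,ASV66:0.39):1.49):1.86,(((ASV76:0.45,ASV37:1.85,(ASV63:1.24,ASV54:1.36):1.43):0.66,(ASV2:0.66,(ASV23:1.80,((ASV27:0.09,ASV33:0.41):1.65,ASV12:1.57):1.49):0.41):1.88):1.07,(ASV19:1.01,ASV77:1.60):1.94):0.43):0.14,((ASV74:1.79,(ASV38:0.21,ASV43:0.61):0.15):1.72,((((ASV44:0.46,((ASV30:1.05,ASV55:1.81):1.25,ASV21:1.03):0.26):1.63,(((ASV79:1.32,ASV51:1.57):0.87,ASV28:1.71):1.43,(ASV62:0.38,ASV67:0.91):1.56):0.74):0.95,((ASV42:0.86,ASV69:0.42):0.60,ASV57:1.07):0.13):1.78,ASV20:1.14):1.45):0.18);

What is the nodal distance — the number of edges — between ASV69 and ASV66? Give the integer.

10

The MRCA of ASV69 and ASV66 is the root of the tree.
From ASV69 up to that node: 6 branches. From ASV66 up to the same node: 4 branches. Total: 6 + 4 = 10.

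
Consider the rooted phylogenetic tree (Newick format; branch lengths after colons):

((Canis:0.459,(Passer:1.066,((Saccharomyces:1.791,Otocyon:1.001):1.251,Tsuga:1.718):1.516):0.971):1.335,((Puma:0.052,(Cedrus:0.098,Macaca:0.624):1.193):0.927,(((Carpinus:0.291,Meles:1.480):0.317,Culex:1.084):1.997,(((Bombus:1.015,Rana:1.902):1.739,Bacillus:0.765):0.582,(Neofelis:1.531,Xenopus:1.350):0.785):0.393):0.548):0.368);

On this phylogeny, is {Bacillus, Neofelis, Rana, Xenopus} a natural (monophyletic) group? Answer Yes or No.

No

The MRCA of the listed taxa subtends (((Bombus,Rana),Bacillus),(Neofelis,Xenopus)).
That clade also contains Bombus, which is not in the proposed group, so the group is not monophyletic.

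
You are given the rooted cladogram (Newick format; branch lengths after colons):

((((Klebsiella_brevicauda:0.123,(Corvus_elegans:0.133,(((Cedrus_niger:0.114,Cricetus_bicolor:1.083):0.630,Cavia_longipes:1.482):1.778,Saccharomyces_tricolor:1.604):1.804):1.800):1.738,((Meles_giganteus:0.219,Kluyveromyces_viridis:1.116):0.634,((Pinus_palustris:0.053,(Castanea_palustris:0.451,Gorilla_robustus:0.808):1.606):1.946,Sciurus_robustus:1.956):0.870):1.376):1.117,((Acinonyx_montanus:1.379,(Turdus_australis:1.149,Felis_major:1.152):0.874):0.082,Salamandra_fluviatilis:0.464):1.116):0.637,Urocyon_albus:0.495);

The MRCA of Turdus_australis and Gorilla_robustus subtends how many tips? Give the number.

The MRCA of Turdus_australis and Gorilla_robustus is the node subtending (((Klebsiella_brevicauda,(Corvus_elegans,(((Cedrus_niger,Cricetus_bicolor),Cavia_longipes),Saccharomyces_tricolor))),((Meles_giganteus,Kluyveromyces_viridis),((Pinus_palustris,(Castanea_palustris,Gorilla_robustus)),Sciurus_robustus))),((Acinonyx_montanus,(Turdus_australis,Felis_major)),Salamandra_fluviatilis)).
That clade contains 16 terminal taxa: Acinonyx_montanus, Castanea_palustris, Cavia_longipes, Cedrus_niger, Corvus_elegans, Cricetus_bicolor, Felis_major, Gorilla_robustus, Klebsiella_brevicauda, Kluyveromyces_viridis, Meles_giganteus, Pinus_palustris, Saccharomyces_tricolor, Salamandra_fluviatilis, Sciurus_robustus, Turdus_australis.

16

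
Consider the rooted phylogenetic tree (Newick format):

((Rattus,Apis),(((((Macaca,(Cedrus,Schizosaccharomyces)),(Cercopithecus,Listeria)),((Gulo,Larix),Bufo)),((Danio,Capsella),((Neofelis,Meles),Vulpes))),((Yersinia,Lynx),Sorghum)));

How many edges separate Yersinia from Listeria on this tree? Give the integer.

8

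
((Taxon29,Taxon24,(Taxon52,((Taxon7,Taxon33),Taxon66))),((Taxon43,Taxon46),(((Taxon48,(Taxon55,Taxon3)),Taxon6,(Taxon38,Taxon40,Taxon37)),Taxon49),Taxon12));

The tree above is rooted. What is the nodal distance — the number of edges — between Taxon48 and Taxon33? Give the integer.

10

The MRCA of Taxon48 and Taxon33 is the root of the tree.
From Taxon48 up to that node: 5 branches. From Taxon33 up to the same node: 5 branches. Total: 5 + 5 = 10.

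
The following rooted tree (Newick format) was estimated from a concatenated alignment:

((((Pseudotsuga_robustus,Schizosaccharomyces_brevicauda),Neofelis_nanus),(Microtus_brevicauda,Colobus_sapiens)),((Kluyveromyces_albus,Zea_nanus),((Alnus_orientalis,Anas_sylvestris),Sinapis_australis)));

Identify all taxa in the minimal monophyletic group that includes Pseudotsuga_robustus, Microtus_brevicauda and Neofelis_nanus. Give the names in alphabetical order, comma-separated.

Tracing Pseudotsuga_robustus: it sits inside (Pseudotsuga_robustus,Schizosaccharomyces_brevicauda).
Tracing Microtus_brevicauda: it sits inside (Microtus_brevicauda,Colobus_sapiens).
Tracing Neofelis_nanus: it sits inside ((Pseudotsuga_robustus,Schizosaccharomyces_brevicauda),Neofelis_nanus).
The smallest clade enclosing all 3 is (((Pseudotsuga_robustus,Schizosaccharomyces_brevicauda),Neofelis_nanus),(Microtus_brevicauda,Colobus_sapiens)); the answer is its 5 terminal taxa in alphabetical order.

Colobus_sapiens, Microtus_brevicauda, Neofelis_nanus, Pseudotsuga_robustus, Schizosaccharomyces_brevicauda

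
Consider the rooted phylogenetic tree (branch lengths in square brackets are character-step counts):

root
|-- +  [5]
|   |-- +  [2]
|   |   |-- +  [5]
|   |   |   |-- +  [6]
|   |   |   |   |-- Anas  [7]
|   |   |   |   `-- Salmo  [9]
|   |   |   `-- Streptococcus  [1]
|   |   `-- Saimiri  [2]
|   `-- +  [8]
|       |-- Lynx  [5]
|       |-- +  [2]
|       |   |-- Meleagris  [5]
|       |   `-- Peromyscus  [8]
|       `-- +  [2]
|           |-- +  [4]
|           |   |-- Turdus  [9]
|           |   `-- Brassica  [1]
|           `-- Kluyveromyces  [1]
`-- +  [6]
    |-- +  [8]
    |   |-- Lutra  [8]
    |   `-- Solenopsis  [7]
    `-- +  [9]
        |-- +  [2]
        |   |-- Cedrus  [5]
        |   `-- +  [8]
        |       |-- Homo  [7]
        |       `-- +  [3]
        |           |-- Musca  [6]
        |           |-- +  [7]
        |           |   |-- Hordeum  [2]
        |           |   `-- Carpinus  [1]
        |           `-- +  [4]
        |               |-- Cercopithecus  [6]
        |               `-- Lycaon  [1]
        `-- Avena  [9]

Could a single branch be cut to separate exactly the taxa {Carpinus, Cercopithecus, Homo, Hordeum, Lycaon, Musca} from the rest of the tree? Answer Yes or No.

The most recent common ancestor of these taxa subtends (Homo,(Musca,(Hordeum,Carpinus),(Cercopithecus,Lycaon))).
That clade has exactly 6 tips — every listed taxon and nothing else — so the group is monophyletic.

Yes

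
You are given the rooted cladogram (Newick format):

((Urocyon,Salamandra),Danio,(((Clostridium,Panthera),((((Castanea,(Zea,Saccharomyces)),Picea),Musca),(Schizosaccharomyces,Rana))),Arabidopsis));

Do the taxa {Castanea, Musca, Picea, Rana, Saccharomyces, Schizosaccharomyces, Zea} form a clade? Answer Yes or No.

Yes

The most recent common ancestor of these taxa subtends ((((Castanea,(Zea,Saccharomyces)),Picea),Musca),(Schizosaccharomyces,Rana)).
That clade has exactly 7 tips — every listed taxon and nothing else — so the group is monophyletic.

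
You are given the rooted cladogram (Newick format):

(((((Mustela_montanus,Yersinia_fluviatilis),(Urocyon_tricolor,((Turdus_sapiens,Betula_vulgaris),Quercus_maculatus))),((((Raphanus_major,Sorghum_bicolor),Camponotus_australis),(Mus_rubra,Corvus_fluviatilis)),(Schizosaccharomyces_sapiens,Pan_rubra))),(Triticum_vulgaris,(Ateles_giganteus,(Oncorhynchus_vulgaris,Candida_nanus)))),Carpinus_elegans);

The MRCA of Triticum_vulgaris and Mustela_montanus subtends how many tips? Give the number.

17

The MRCA of Triticum_vulgaris and Mustela_montanus is the node subtending ((((Mustela_montanus,Yersinia_fluviatilis),(Urocyon_tricolor,((Turdus_sapiens,Betula_vulgaris),Quercus_maculatus))),((((Raphanus_major,Sorghum_bicolor),Camponotus_australis),(Mus_rubra,Corvus_fluviatilis)),(Schizosaccharomyces_sapiens,Pan_rubra))),(Triticum_vulgaris,(Ateles_giganteus,(Oncorhynchus_vulgaris,Candida_nanus)))).
That clade contains 17 terminal taxa: Ateles_giganteus, Betula_vulgaris, Camponotus_australis, Candida_nanus, Corvus_fluviatilis, Mus_rubra, Mustela_montanus, Oncorhynchus_vulgaris, Pan_rubra, Quercus_maculatus, Raphanus_major, Schizosaccharomyces_sapiens, Sorghum_bicolor, Triticum_vulgaris, Turdus_sapiens, Urocyon_tricolor, Yersinia_fluviatilis.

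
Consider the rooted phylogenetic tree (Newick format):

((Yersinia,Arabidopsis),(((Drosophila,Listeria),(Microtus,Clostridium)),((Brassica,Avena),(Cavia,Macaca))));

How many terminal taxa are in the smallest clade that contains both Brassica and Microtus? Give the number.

8

The MRCA of Brassica and Microtus is the node subtending (((Drosophila,Listeria),(Microtus,Clostridium)),((Brassica,Avena),(Cavia,Macaca))).
That clade contains 8 terminal taxa: Avena, Brassica, Cavia, Clostridium, Drosophila, Listeria, Macaca, Microtus.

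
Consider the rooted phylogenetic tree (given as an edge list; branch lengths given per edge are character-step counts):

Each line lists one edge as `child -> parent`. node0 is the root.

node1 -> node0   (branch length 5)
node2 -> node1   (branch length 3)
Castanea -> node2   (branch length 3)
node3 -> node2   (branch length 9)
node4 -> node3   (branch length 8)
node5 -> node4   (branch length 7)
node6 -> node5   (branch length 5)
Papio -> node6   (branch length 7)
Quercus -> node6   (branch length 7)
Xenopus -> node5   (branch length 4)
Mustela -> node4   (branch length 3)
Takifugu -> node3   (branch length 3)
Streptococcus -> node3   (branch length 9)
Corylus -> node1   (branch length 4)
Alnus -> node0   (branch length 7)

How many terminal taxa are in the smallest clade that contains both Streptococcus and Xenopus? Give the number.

6

The MRCA of Streptococcus and Xenopus is the node subtending ((((Papio,Quercus),Xenopus),Mustela),Takifugu,Streptococcus).
That clade contains 6 terminal taxa: Mustela, Papio, Quercus, Streptococcus, Takifugu, Xenopus.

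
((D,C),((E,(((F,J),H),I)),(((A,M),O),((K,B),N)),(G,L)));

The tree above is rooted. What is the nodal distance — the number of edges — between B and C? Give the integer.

The MRCA of B and C is the root of the tree.
From B up to that node: 5 branches. From C up to the same node: 2 branches. Total: 5 + 2 = 7.

7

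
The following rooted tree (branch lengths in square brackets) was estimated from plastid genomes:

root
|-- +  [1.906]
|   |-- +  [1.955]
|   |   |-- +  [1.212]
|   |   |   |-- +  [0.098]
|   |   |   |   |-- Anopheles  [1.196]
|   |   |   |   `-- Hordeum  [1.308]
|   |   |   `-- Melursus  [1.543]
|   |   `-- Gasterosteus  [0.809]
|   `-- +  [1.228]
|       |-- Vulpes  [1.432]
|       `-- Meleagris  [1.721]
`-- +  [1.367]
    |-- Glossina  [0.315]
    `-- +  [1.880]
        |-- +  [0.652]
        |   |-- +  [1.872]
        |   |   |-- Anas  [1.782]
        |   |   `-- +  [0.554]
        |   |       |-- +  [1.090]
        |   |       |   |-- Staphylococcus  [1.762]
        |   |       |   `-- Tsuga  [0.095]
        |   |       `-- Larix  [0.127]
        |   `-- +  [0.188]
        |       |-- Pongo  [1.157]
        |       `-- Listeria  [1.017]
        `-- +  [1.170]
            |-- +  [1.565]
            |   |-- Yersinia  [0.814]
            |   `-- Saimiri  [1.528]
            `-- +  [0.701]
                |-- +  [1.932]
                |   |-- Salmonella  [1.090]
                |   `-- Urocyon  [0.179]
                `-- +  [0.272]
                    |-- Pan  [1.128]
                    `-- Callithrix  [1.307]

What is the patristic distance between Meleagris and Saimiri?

The path runs Meleagris → … → MRCA → … → Saimiri; the MRCA is the root of the tree.
Branch lengths along that path: 1.721 + 1.228 + 1.906 + 1.367 + 1.880 + 1.170 + 1.565 + 1.528 = 12.365.

12.365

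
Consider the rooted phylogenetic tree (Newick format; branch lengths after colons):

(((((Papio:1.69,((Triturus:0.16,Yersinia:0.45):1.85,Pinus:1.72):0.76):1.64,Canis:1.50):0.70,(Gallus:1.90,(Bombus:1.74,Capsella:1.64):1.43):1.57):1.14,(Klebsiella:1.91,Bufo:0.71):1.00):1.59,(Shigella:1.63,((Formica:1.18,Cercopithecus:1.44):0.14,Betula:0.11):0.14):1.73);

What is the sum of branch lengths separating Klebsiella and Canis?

The path runs Klebsiella → … → MRCA → … → Canis; the MRCA is the node subtending ((((Papio,((Triturus,Yersinia),Pinus)),Canis),(Gallus,(Bombus,Capsella))),(Klebsiella,Bufo)).
Branch lengths along that path: 1.91 + 1.00 + 1.14 + 0.70 + 1.50 = 6.25.

6.25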